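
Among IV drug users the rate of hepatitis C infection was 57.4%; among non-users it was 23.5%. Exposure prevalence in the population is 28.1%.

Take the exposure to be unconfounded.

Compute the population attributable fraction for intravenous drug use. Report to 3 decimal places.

p₁ = 0.574, p₀ = 0.235.
Overall risk P(Y=1) = π·p₁ + (1−π)·p₀ = 0.281×0.574 + 0.719×0.235 = 0.33026.
Under exogeneity, PAF = [P(Y=1) − p₀] / P(Y=1).
PAF = (0.33026 − 0.235) / 0.33026 ≈ 0.2884

PAF ≈ 0.288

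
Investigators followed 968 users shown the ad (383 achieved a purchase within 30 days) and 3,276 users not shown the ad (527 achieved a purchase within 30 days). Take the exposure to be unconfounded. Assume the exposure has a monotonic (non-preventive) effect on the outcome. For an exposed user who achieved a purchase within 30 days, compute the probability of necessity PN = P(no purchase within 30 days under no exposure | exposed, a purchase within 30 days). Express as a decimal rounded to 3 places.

PN ≈ 0.593

p₁ = P(outcome | exposed) = 383/968 = 0.39566
p₀ = P(outcome | unexposed) = 527/3276 = 0.16087
Under exogeneity and monotonicity, PN = (p₁ − p₀) / p₁.
PN = (0.39566 − 0.16087) / 0.39566 = 0.23479 / 0.39566 ≈ 0.5934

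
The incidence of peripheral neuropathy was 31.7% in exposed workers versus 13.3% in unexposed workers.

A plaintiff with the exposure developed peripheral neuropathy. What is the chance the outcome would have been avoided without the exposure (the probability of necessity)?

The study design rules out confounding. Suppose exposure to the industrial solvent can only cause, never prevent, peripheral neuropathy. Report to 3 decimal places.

PN ≈ 0.580

p₁ = 0.317, p₀ = 0.133.
Under exogeneity and monotonicity, PN = (p₁ − p₀) / p₁.
PN = (0.317 − 0.133) / 0.317 = 0.184 / 0.317 ≈ 0.5804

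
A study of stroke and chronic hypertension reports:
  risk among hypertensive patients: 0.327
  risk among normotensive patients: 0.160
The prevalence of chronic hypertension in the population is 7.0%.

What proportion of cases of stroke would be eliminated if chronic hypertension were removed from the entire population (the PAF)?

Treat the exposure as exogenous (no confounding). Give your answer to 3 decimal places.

Let p₁ = 0.327, p₀ = 0.16.
Overall risk P(Y=1) = π·p₁ + (1−π)·p₀ = 0.07×0.327 + 0.93×0.16 = 0.17169.
Under exogeneity, PAF = [P(Y=1) − p₀] / P(Y=1).
PAF = (0.17169 − 0.16) / 0.17169 ≈ 0.0681

PAF ≈ 0.068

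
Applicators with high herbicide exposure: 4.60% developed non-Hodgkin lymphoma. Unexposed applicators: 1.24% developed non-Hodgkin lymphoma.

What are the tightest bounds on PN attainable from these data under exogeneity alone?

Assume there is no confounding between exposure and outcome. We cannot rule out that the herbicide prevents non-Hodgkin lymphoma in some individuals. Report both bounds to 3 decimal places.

0.730 ≤ PN ≤ 1.000

p₁ = 0.046, p₀ = 0.0124.
Under exogeneity alone the bounds on PN are max{0,(p₁−p₀)/p₁} ≤ PN ≤ min{1,(1−p₀)/p₁}.
  lower = (p₁ − p₀)/p₁ = 0.0336 / 0.046 ≈ 0.7304
  upper = min{1, (1 − p₀)/p₁} = 0.9876 / 0.046 ≈ 21.4696 → capped at 1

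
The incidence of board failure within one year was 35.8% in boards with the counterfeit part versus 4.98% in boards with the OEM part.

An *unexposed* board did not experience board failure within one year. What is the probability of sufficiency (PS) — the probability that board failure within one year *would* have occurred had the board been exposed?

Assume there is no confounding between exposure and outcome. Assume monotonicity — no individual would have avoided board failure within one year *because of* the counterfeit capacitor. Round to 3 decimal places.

PS ≈ 0.324

p₁ = 0.358, p₀ = 0.0498.
Under exogeneity and monotonicity, PS = (p₁ − p₀) / (1 − p₀).
PS = (0.358 − 0.0498) / (1 − 0.0498) = 0.3082 / 0.9502 ≈ 0.3244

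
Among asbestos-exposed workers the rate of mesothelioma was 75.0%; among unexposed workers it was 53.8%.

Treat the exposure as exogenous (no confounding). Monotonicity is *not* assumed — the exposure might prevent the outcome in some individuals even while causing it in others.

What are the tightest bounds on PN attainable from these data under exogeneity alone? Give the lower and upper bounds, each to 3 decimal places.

0.283 ≤ PN ≤ 0.616

p₁ = 0.75, p₀ = 0.538.
Under exogeneity alone the bounds on PN are max{0,(p₁−p₀)/p₁} ≤ PN ≤ min{1,(1−p₀)/p₁}.
  lower = (p₁ − p₀)/p₁ = 0.212 / 0.75 ≈ 0.2827
  upper = min{1, (1 − p₀)/p₁} = 0.462 / 0.75 ≈ 0.6160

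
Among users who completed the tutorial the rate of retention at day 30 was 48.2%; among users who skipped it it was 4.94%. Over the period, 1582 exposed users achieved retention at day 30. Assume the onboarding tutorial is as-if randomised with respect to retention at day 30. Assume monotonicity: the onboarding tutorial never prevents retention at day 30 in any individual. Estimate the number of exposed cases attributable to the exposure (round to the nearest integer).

p₁ = 0.482, p₀ = 0.0494.
PN = (p₁ − p₀)/p₁ = (0.482 − 0.0494) / 0.482 ≈ 0.89751.
Attributable cases ≈ PN × (exposed cases) = 0.89751 × 1582 ≈ 1419.86.

about 1420 cases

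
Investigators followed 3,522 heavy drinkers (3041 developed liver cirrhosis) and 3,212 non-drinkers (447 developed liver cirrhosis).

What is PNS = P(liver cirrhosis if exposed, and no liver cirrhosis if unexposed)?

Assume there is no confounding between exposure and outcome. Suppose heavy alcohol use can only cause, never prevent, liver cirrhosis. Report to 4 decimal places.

PNS ≈ 0.7243

p₁ = P(outcome | exposed) = 3041/3522 = 0.86343
p₀ = P(outcome | unexposed) = 447/3212 = 0.13917
Under exogeneity and monotonicity, PNS = p₁ − p₀.
PNS = 0.86343 − 0.13917 = 0.72426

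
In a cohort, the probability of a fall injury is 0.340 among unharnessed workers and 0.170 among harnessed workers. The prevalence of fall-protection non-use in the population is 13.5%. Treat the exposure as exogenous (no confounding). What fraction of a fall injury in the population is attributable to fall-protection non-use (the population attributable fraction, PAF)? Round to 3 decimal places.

Let p₁ = 0.34, p₀ = 0.17.
Overall risk P(Y=1) = π·p₁ + (1−π)·p₀ = 0.135×0.34 + 0.865×0.17 = 0.19295.
Under exogeneity, PAF = [P(Y=1) − p₀] / P(Y=1).
PAF = (0.19295 − 0.17) / 0.19295 ≈ 0.1189

PAF ≈ 0.119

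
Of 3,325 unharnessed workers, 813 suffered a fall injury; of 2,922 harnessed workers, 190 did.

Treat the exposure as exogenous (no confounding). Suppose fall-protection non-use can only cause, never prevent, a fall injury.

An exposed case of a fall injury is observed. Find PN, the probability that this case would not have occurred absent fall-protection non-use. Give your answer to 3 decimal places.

PN ≈ 0.734

p₁ = P(outcome | exposed) = 813/3325 = 0.24451
p₀ = P(outcome | unexposed) = 190/2922 = 0.065024
Under exogeneity and monotonicity, PN = (p₁ − p₀) / p₁.
PN = (0.24451 − 0.065024) / 0.24451 = 0.17949 / 0.24451 ≈ 0.7341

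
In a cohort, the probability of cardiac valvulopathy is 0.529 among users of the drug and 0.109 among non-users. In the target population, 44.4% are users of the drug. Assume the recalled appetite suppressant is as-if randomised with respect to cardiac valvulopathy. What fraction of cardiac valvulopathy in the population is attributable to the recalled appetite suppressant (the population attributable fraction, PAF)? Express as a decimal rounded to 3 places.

Let p₁ = 0.529, p₀ = 0.109.
Overall risk P(Y=1) = π·p₁ + (1−π)·p₀ = 0.444×0.529 + 0.556×0.109 = 0.29548.
Under exogeneity, PAF = [P(Y=1) − p₀] / P(Y=1).
PAF = (0.29548 − 0.109) / 0.29548 ≈ 0.6311

PAF ≈ 0.631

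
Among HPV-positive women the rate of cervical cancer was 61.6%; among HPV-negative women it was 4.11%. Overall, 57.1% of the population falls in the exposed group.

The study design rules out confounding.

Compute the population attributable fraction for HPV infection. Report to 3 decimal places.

PAF ≈ 0.889

p₁ = 0.616, p₀ = 0.0411.
Overall risk P(Y=1) = π·p₁ + (1−π)·p₀ = 0.571×0.616 + 0.429×0.0411 = 0.36937.
Under exogeneity, PAF = [P(Y=1) − p₀] / P(Y=1).
PAF = (0.36937 − 0.0411) / 0.36937 ≈ 0.8887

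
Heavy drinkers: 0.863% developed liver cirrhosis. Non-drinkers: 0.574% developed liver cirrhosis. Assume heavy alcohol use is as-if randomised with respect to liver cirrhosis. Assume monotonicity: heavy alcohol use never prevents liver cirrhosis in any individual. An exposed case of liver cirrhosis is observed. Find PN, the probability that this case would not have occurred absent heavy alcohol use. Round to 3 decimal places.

PN ≈ 0.335

p₁ = 0.00863, p₀ = 0.00574.
Under exogeneity and monotonicity, PN = (p₁ − p₀) / p₁.
PN = (0.00863 − 0.00574) / 0.00863 = 0.00289 / 0.00863 ≈ 0.3349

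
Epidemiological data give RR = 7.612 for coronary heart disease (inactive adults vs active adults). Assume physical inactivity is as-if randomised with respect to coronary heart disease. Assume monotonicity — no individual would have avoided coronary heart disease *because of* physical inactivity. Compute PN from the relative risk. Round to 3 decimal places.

Under exogeneity and monotonicity, PN = (RR − 1) / RR = 1 − 1/RR.
PN = (7.612 − 1) / 7.612 = 6.612 / 7.612 ≈ 0.8686

PN ≈ 0.869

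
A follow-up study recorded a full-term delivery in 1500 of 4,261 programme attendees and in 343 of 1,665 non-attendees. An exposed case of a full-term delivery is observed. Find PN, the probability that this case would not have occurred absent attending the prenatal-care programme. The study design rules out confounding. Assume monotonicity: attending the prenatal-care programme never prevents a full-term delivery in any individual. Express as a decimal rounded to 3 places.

p₁ = P(outcome | exposed) = 1500/4261 = 0.35203
p₀ = P(outcome | unexposed) = 343/1665 = 0.20601
Under exogeneity and monotonicity, PN = (p₁ − p₀) / p₁.
PN = (0.35203 − 0.20601) / 0.35203 = 0.14602 / 0.35203 ≈ 0.4148

PN ≈ 0.415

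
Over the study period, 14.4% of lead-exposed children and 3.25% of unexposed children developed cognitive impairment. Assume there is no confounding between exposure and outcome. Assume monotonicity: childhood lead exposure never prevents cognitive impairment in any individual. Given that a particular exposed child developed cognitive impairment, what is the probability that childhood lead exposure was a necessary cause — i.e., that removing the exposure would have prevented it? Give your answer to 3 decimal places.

p₁ = 0.144, p₀ = 0.0325.
Under exogeneity and monotonicity, PN = (p₁ − p₀) / p₁.
PN = (0.144 − 0.0325) / 0.144 = 0.1115 / 0.144 ≈ 0.7743

PN ≈ 0.774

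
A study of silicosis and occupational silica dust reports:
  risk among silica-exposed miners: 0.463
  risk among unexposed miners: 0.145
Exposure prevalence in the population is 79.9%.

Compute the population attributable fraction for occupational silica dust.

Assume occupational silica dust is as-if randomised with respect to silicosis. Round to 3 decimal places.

Let p₁ = 0.463, p₀ = 0.145.
Overall risk P(Y=1) = π·p₁ + (1−π)·p₀ = 0.799×0.463 + 0.201×0.145 = 0.39908.
Under exogeneity, PAF = [P(Y=1) − p₀] / P(Y=1).
PAF = (0.39908 − 0.145) / 0.39908 ≈ 0.6367

PAF ≈ 0.637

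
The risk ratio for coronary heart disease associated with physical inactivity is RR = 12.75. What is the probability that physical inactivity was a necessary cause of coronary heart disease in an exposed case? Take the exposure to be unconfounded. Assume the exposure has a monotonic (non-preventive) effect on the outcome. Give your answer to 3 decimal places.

Under exogeneity and monotonicity, PN = (RR − 1) / RR = 1 − 1/RR.
PN = (12.75 − 1) / 12.75 = 11.75 / 12.75 ≈ 0.9216

PN ≈ 0.922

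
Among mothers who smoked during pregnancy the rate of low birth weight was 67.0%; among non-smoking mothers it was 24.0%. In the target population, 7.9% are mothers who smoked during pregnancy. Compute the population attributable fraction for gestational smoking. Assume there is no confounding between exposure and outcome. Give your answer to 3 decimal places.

p₁ = 0.67, p₀ = 0.24.
Overall risk P(Y=1) = π·p₁ + (1−π)·p₀ = 0.079×0.67 + 0.921×0.24 = 0.27397.
Under exogeneity, PAF = [P(Y=1) − p₀] / P(Y=1).
PAF = (0.27397 − 0.24) / 0.27397 ≈ 0.1240

PAF ≈ 0.124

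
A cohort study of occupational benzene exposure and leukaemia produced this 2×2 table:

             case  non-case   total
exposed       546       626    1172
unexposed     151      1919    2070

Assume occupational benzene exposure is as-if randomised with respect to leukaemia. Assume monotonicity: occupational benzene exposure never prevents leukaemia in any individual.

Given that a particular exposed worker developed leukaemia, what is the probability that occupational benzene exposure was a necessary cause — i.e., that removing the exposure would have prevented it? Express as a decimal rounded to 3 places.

PN ≈ 0.843

p₁ = P(outcome | exposed) = 546/1172 = 0.46587
p₀ = P(outcome | unexposed) = 151/2070 = 0.072947
Under exogeneity and monotonicity, PN = (p₁ − p₀)/p₁.
PN = (0.46587 − 0.072947) / 0.46587 ≈ 0.8434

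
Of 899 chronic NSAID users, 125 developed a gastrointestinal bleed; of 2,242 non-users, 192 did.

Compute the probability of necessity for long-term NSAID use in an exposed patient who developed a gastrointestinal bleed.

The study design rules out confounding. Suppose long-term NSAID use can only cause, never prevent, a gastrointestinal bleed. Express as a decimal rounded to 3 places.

PN ≈ 0.384

p₁ = P(outcome | exposed) = 125/899 = 0.13904
p₀ = P(outcome | unexposed) = 192/2242 = 0.085638
Under exogeneity and monotonicity, PN = (p₁ − p₀) / p₁.
PN = (0.13904 − 0.085638) / 0.13904 = 0.053406 / 0.13904 ≈ 0.3841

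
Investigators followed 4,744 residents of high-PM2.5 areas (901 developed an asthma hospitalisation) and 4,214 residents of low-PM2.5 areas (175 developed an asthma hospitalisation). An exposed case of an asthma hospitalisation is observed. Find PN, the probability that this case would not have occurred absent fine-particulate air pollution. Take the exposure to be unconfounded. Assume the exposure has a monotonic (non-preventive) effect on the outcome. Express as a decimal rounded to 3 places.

PN ≈ 0.781

p₁ = P(outcome | exposed) = 901/4744 = 0.18992
p₀ = P(outcome | unexposed) = 175/4214 = 0.041528
Under exogeneity and monotonicity, PN = (p₁ − p₀) / p₁.
PN = (0.18992 − 0.041528) / 0.18992 = 0.1484 / 0.18992 ≈ 0.7813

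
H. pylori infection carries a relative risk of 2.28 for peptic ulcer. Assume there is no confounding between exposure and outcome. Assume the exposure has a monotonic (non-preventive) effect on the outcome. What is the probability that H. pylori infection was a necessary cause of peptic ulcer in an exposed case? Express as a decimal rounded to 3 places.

PN ≈ 0.561

Under exogeneity and monotonicity, PN = (RR − 1) / RR = 1 − 1/RR.
PN = (2.28 − 1) / 2.28 = 1.28 / 2.28 ≈ 0.5614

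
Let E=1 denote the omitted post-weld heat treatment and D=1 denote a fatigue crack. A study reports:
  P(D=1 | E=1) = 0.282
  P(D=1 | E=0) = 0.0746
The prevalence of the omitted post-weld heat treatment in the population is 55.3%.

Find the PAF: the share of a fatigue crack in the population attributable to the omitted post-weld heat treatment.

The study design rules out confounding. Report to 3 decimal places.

PAF ≈ 0.606

Let p₁ = 0.282, p₀ = 0.0746.
Overall risk P(Y=1) = π·p₁ + (1−π)·p₀ = 0.553×0.282 + 0.447×0.0746 = 0.18929.
Under exogeneity, PAF = [P(Y=1) − p₀] / P(Y=1).
PAF = (0.18929 − 0.0746) / 0.18929 ≈ 0.6059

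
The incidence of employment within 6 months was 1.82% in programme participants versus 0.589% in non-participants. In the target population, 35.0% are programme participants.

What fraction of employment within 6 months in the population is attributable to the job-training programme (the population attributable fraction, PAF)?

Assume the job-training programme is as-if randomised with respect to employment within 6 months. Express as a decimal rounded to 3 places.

PAF ≈ 0.422

p₁ = 0.0182, p₀ = 0.00589.
Overall risk P(Y=1) = π·p₁ + (1−π)·p₀ = 0.35×0.0182 + 0.65×0.00589 = 0.010198.
Under exogeneity, PAF = [P(Y=1) − p₀] / P(Y=1).
PAF = (0.010198 − 0.00589) / 0.010198 ≈ 0.4225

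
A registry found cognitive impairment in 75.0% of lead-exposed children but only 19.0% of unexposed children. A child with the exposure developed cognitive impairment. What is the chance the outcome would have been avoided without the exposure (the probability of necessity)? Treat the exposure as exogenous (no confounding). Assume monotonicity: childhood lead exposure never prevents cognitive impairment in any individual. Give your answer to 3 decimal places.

PN ≈ 0.747

p₁ = 0.75, p₀ = 0.19.
Under exogeneity and monotonicity, PN = (p₁ − p₀) / p₁.
PN = (0.75 − 0.19) / 0.75 = 0.56 / 0.75 ≈ 0.7467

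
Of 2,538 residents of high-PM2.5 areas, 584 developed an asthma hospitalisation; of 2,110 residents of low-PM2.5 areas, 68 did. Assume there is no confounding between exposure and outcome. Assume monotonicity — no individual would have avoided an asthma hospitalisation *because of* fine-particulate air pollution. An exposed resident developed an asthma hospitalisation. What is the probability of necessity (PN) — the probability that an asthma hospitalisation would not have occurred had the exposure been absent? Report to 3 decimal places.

PN ≈ 0.860

p₁ = P(outcome | exposed) = 584/2538 = 0.2301
p₀ = P(outcome | unexposed) = 68/2110 = 0.032227
Under exogeneity and monotonicity, PN = (p₁ − p₀) / p₁.
PN = (0.2301 − 0.032227) / 0.2301 = 0.19787 / 0.2301 ≈ 0.8599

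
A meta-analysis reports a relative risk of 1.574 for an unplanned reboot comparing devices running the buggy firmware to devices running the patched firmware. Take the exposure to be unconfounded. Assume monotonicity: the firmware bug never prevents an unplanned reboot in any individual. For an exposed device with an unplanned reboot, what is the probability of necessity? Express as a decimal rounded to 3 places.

PN ≈ 0.365

Under exogeneity and monotonicity, PN = (RR − 1) / RR = 1 − 1/RR.
PN = (1.574 − 1) / 1.574 = 0.574 / 1.574 ≈ 0.3647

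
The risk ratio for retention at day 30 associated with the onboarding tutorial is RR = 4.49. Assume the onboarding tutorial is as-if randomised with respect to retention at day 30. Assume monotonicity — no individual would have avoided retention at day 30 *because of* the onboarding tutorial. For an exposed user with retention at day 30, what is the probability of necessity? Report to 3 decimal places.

Under exogeneity and monotonicity, PN = (RR − 1) / RR = 1 − 1/RR.
PN = (4.49 − 1) / 4.49 = 3.49 / 4.49 ≈ 0.7773

PN ≈ 0.777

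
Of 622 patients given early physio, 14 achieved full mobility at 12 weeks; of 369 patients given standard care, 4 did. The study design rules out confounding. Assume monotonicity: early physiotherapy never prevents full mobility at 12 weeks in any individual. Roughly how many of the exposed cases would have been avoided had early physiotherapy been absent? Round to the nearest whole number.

p₁ = P(outcome | exposed) = 14/622 = 0.022508
p₀ = P(outcome | unexposed) = 4/369 = 0.01084
PN = (p₁ − p₀)/p₁ = (0.022508 − 0.01084) / 0.022508 ≈ 0.51839.
Attributable cases ≈ PN × (exposed cases) = 0.51839 × 14 ≈ 7.26.

about 7 cases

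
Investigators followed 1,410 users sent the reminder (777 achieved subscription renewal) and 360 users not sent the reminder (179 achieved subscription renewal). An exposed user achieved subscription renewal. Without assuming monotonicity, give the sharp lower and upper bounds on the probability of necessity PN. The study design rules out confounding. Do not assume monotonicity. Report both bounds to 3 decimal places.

p₁ = P(outcome | exposed) = 777/1410 = 0.55106
p₀ = P(outcome | unexposed) = 179/360 = 0.49722
Under exogeneity alone the bounds on PN are max{0,(p₁−p₀)/p₁} ≤ PN ≤ min{1,(1−p₀)/p₁}.
  lower = (p₁ − p₀)/p₁ = 0.053842 / 0.55106 ≈ 0.0977
  upper = min{1, (1 − p₀)/p₁} = 0.50278 / 0.55106 ≈ 0.9124

0.098 ≤ PN ≤ 0.912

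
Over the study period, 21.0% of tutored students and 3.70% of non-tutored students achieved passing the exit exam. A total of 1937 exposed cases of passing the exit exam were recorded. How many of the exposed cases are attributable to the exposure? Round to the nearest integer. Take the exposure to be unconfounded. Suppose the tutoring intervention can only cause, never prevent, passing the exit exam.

p₁ = 0.21, p₀ = 0.037.
PN = (p₁ − p₀)/p₁ = (0.21 − 0.037) / 0.21 ≈ 0.82381.
Attributable cases ≈ PN × (exposed cases) = 0.82381 × 1937 ≈ 1595.72.

about 1596 cases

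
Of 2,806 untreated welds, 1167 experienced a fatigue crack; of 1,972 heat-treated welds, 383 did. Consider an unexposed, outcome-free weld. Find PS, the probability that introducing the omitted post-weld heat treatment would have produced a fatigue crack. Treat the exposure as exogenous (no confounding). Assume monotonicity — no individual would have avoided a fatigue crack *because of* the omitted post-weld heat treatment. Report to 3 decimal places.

PS ≈ 0.275

p₁ = P(outcome | exposed) = 1167/2806 = 0.41589
p₀ = P(outcome | unexposed) = 383/1972 = 0.19422
Under exogeneity and monotonicity, PS = (p₁ − p₀) / (1 − p₀).
PS = (0.41589 − 0.19422) / (1 − 0.19422) = 0.22168 / 0.80578 ≈ 0.2751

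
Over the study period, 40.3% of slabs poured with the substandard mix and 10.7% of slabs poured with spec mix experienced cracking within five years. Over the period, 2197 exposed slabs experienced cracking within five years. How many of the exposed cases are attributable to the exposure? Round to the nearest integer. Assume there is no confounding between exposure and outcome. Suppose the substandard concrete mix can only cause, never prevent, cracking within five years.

p₁ = 0.403, p₀ = 0.107.
PN = (p₁ − p₀)/p₁ = (0.403 − 0.107) / 0.403 ≈ 0.73449.
Attributable cases ≈ PN × (exposed cases) = 0.73449 × 2197 ≈ 1613.68.

about 1614 cases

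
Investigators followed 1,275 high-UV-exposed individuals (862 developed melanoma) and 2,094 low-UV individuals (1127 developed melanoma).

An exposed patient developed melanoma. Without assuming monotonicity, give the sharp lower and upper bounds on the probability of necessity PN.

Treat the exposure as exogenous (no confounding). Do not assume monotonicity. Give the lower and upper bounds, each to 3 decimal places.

p₁ = P(outcome | exposed) = 862/1275 = 0.67608
p₀ = P(outcome | unexposed) = 1127/2094 = 0.5382
Under exogeneity alone the bounds on PN are max{0,(p₁−p₀)/p₁} ≤ PN ≤ min{1,(1−p₀)/p₁}.
  lower = (p₁ − p₀)/p₁ = 0.13787 / 0.67608 ≈ 0.2039
  upper = min{1, (1 − p₀)/p₁} = 0.4618 / 0.67608 ≈ 0.6831

0.204 ≤ PN ≤ 0.683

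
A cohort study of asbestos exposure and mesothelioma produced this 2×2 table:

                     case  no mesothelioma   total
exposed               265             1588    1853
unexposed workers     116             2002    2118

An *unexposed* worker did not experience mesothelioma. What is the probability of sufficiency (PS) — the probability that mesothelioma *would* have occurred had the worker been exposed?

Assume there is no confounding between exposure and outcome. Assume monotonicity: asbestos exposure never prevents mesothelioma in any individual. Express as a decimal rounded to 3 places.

PS ≈ 0.093

p₁ = P(outcome | exposed) = 265/1853 = 0.14301
p₀ = P(outcome | unexposed) = 116/2118 = 0.054769
Under exogeneity and monotonicity, PS = (p₁ − p₀) / (1 − p₀).
PS = (0.14301 − 0.054769) / (1 − 0.054769) = 0.088243 / 0.94523 ≈ 0.0934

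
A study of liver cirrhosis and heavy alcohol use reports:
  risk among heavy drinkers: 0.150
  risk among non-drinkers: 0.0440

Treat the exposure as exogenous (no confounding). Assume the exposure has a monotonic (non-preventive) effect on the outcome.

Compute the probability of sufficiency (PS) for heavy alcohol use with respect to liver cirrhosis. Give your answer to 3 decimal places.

Let p₁ = 0.15, p₀ = 0.044.
Under exogeneity and monotonicity, PS = (p₁ − p₀) / (1 − p₀).
PS = (0.15 − 0.044) / (1 − 0.044) = 0.106 / 0.956 ≈ 0.1109

PS ≈ 0.111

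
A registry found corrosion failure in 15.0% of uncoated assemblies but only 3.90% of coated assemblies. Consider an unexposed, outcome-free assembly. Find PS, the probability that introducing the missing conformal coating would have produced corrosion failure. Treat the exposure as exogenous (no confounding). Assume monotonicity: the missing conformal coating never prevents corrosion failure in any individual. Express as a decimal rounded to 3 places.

PS ≈ 0.116

p₁ = 0.15, p₀ = 0.039.
Under exogeneity and monotonicity, PS = (p₁ − p₀) / (1 − p₀).
PS = (0.15 − 0.039) / (1 − 0.039) = 0.111 / 0.961 ≈ 0.1155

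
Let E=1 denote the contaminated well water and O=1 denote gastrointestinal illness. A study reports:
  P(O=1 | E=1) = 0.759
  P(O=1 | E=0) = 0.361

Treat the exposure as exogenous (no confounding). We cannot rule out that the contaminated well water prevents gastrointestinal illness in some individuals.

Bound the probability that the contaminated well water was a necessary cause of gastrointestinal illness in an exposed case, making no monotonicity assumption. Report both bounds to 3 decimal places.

Let p₁ = 0.759, p₀ = 0.361.
Under exogeneity alone the bounds on PN are max{0,(p₁−p₀)/p₁} ≤ PN ≤ min{1,(1−p₀)/p₁}.
  lower = (p₁ − p₀)/p₁ = 0.398 / 0.759 ≈ 0.5244
  upper = min{1, (1 − p₀)/p₁} = 0.639 / 0.759 ≈ 0.8419

0.524 ≤ PN ≤ 0.842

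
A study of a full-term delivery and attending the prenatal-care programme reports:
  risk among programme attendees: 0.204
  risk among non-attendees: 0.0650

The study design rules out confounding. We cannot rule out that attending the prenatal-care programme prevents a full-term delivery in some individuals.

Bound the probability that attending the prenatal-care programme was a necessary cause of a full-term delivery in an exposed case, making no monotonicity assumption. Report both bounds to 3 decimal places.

Let p₁ = 0.204, p₀ = 0.065.
Under exogeneity alone the bounds on PN are max{0,(p₁−p₀)/p₁} ≤ PN ≤ min{1,(1−p₀)/p₁}.
  lower = (p₁ − p₀)/p₁ = 0.139 / 0.204 ≈ 0.6814
  upper = min{1, (1 − p₀)/p₁} = 0.935 / 0.204 ≈ 4.5833 → capped at 1

0.681 ≤ PN ≤ 1.000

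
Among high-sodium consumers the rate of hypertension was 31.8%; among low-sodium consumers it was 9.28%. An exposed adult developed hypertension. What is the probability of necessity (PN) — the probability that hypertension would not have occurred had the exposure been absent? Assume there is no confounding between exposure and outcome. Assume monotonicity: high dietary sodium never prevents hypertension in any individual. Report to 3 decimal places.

p₁ = 0.318, p₀ = 0.0928.
Under exogeneity and monotonicity, PN = (p₁ − p₀) / p₁.
PN = (0.318 − 0.0928) / 0.318 = 0.2252 / 0.318 ≈ 0.7082

PN ≈ 0.708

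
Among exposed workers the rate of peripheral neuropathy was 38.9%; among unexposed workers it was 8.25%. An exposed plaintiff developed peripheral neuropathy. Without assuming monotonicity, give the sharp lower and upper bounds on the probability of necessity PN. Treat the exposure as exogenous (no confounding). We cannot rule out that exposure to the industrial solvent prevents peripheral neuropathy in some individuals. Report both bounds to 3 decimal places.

p₁ = 0.389, p₀ = 0.0825.
Under exogeneity alone the bounds on PN are max{0,(p₁−p₀)/p₁} ≤ PN ≤ min{1,(1−p₀)/p₁}.
  lower = (p₁ − p₀)/p₁ = 0.3065 / 0.389 ≈ 0.7879
  upper = min{1, (1 − p₀)/p₁} = 0.9175 / 0.389 ≈ 2.3586 → capped at 1

0.788 ≤ PN ≤ 1.000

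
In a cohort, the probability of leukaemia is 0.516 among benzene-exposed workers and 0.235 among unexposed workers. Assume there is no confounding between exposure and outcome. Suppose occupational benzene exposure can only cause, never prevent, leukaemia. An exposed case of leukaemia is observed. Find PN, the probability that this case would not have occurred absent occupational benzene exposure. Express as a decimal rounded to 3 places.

PN ≈ 0.545

Let p₁ = 0.516, p₀ = 0.235.
Under exogeneity and monotonicity, PN = (p₁ − p₀) / p₁.
PN = (0.516 − 0.235) / 0.516 = 0.281 / 0.516 ≈ 0.5446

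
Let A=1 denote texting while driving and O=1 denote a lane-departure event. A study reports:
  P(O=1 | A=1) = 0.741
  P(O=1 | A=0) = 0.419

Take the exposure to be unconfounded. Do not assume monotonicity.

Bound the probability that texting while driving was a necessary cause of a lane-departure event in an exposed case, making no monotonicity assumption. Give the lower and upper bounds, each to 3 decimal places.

Let p₁ = 0.741, p₀ = 0.419.
Under exogeneity alone the bounds on PN are max{0,(p₁−p₀)/p₁} ≤ PN ≤ min{1,(1−p₀)/p₁}.
  lower = (p₁ − p₀)/p₁ = 0.322 / 0.741 ≈ 0.4345
  upper = min{1, (1 − p₀)/p₁} = 0.581 / 0.741 ≈ 0.7841

0.435 ≤ PN ≤ 0.784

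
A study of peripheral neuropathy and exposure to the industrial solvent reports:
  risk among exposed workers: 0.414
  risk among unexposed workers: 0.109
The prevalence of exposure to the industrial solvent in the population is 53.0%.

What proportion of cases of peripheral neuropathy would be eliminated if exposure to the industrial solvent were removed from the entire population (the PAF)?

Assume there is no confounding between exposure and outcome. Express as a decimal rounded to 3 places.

PAF ≈ 0.597

Let p₁ = 0.414, p₀ = 0.109.
Overall risk P(Y=1) = π·p₁ + (1−π)·p₀ = 0.53×0.414 + 0.47×0.109 = 0.27065.
Under exogeneity, PAF = [P(Y=1) − p₀] / P(Y=1).
PAF = (0.27065 − 0.109) / 0.27065 ≈ 0.5973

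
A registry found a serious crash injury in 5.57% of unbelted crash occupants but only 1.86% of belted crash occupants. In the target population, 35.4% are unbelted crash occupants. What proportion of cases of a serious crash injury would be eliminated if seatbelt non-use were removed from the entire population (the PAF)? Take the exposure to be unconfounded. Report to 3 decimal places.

PAF ≈ 0.414

p₁ = 0.0557, p₀ = 0.0186.
Overall risk P(Y=1) = π·p₁ + (1−π)·p₀ = 0.354×0.0557 + 0.646×0.0186 = 0.031733.
Under exogeneity, PAF = [P(Y=1) − p₀] / P(Y=1).
PAF = (0.031733 − 0.0186) / 0.031733 ≈ 0.4139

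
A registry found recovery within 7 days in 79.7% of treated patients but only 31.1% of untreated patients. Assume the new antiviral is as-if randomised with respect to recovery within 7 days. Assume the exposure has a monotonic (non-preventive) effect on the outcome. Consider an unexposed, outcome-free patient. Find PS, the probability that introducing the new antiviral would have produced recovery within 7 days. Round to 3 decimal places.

PS ≈ 0.705

p₁ = 0.797, p₀ = 0.311.
Under exogeneity and monotonicity, PS = (p₁ − p₀) / (1 − p₀).
PS = (0.797 − 0.311) / (1 − 0.311) = 0.486 / 0.689 ≈ 0.7054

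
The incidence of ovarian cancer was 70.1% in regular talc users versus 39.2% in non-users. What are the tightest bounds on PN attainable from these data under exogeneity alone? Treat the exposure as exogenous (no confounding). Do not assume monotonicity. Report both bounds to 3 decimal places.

0.441 ≤ PN ≤ 0.867

p₁ = 0.701, p₀ = 0.392.
Under exogeneity alone the bounds on PN are max{0,(p₁−p₀)/p₁} ≤ PN ≤ min{1,(1−p₀)/p₁}.
  lower = (p₁ − p₀)/p₁ = 0.309 / 0.701 ≈ 0.4408
  upper = min{1, (1 − p₀)/p₁} = 0.608 / 0.701 ≈ 0.8673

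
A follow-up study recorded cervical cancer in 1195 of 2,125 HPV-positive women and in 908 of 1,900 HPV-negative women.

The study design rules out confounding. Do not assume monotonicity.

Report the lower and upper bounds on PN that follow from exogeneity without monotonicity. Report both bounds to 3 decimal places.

p₁ = P(outcome | exposed) = 1195/2125 = 0.56235
p₀ = P(outcome | unexposed) = 908/1900 = 0.47789
Under exogeneity alone the bounds on PN are max{0,(p₁−p₀)/p₁} ≤ PN ≤ min{1,(1−p₀)/p₁}.
  lower = (p₁ − p₀)/p₁ = 0.084458 / 0.56235 ≈ 0.1502
  upper = min{1, (1 − p₀)/p₁} = 0.52211 / 0.56235 ≈ 0.9284

0.150 ≤ PN ≤ 0.928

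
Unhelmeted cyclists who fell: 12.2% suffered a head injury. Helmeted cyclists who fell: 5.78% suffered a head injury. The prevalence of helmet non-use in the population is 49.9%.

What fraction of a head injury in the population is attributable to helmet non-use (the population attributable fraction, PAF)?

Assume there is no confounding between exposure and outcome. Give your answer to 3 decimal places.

p₁ = 0.122, p₀ = 0.0578.
Overall risk P(Y=1) = π·p₁ + (1−π)·p₀ = 0.499×0.122 + 0.501×0.0578 = 0.089836.
Under exogeneity, PAF = [P(Y=1) − p₀] / P(Y=1).
PAF = (0.089836 − 0.0578) / 0.089836 ≈ 0.3566

PAF ≈ 0.357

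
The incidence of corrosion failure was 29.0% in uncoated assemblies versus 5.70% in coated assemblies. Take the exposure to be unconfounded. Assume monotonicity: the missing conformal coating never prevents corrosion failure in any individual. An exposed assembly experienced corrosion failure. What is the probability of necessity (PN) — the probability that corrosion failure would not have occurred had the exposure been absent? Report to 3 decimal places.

p₁ = 0.29, p₀ = 0.057.
Under exogeneity and monotonicity, PN = (p₁ − p₀) / p₁.
PN = (0.29 − 0.057) / 0.29 = 0.233 / 0.29 ≈ 0.8034

PN ≈ 0.803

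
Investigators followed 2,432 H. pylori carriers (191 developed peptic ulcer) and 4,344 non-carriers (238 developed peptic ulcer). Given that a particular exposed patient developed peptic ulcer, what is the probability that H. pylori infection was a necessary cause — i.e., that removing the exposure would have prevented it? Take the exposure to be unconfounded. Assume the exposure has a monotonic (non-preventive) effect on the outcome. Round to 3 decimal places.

p₁ = P(outcome | exposed) = 191/2432 = 0.078536
p₀ = P(outcome | unexposed) = 238/4344 = 0.054788
Under exogeneity and monotonicity, PN = (p₁ − p₀) / p₁.
PN = (0.078536 − 0.054788) / 0.078536 = 0.023748 / 0.078536 ≈ 0.3024

PN ≈ 0.302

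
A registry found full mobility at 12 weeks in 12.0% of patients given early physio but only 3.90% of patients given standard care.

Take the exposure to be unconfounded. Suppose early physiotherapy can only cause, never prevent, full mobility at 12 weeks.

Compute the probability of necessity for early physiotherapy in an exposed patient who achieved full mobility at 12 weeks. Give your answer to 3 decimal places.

PN ≈ 0.675

p₁ = 0.12, p₀ = 0.039.
Under exogeneity and monotonicity, PN = (p₁ − p₀) / p₁.
PN = (0.12 − 0.039) / 0.12 = 0.081 / 0.12 ≈ 0.6750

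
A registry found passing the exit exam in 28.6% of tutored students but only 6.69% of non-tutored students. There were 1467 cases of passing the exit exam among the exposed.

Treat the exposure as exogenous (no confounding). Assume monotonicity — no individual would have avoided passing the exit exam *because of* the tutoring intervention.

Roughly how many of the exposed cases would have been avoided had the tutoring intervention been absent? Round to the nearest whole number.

p₁ = 0.286, p₀ = 0.0669.
PN = (p₁ − p₀)/p₁ = (0.286 − 0.0669) / 0.286 ≈ 0.76608.
Attributable cases ≈ PN × (exposed cases) = 0.76608 × 1467 ≈ 1123.85.

about 1124 cases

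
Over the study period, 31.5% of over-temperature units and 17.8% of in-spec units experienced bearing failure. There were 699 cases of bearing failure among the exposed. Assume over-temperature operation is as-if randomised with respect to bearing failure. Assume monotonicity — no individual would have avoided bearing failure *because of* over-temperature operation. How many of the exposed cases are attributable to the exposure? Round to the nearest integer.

about 304 cases

p₁ = 0.315, p₀ = 0.178.
PN = (p₁ − p₀)/p₁ = (0.315 − 0.178) / 0.315 ≈ 0.43492.
Attributable cases ≈ PN × (exposed cases) = 0.43492 × 699 ≈ 304.01.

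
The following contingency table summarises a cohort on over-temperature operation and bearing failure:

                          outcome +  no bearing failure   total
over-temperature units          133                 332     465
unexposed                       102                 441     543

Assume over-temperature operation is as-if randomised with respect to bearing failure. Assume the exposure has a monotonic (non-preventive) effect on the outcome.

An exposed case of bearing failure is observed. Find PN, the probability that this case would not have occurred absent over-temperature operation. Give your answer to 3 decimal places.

p₁ = P(outcome | exposed) = 133/465 = 0.28602
p₀ = P(outcome | unexposed) = 102/543 = 0.18785
Under exogeneity and monotonicity, PN = (p₁ − p₀)/p₁.
PN = (0.28602 − 0.18785) / 0.28602 ≈ 0.3432

PN ≈ 0.343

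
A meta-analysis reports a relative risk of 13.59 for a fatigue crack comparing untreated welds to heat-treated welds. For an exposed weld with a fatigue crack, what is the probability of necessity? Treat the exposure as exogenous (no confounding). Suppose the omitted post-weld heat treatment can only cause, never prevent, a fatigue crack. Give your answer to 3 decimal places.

Under exogeneity and monotonicity, PN = (RR − 1) / RR = 1 − 1/RR.
PN = (13.59 − 1) / 13.59 = 12.59 / 13.59 ≈ 0.9264

PN ≈ 0.926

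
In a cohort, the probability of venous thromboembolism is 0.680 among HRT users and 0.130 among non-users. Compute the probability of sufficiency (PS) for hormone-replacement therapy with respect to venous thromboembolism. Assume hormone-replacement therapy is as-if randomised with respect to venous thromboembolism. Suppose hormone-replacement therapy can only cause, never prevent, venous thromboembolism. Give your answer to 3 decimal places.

PS ≈ 0.632

Let p₁ = 0.68, p₀ = 0.13.
Under exogeneity and monotonicity, PS = (p₁ − p₀) / (1 − p₀).
PS = (0.68 − 0.13) / (1 − 0.13) = 0.55 / 0.87 ≈ 0.6322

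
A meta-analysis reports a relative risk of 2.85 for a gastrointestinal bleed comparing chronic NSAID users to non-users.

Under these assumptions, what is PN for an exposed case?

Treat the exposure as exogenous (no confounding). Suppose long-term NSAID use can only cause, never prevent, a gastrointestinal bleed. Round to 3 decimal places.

PN ≈ 0.649

Under exogeneity and monotonicity, PN = (RR − 1) / RR = 1 − 1/RR.
PN = (2.85 − 1) / 2.85 = 1.85 / 2.85 ≈ 0.6491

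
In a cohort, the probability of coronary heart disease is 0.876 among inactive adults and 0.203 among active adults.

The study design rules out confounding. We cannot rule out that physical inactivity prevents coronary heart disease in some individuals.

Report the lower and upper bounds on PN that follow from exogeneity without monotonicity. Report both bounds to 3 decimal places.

Let p₁ = 0.876, p₀ = 0.203.
Under exogeneity alone the bounds on PN are max{0,(p₁−p₀)/p₁} ≤ PN ≤ min{1,(1−p₀)/p₁}.
  lower = (p₁ − p₀)/p₁ = 0.673 / 0.876 ≈ 0.7683
  upper = min{1, (1 − p₀)/p₁} = 0.797 / 0.876 ≈ 0.9098

0.768 ≤ PN ≤ 0.910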